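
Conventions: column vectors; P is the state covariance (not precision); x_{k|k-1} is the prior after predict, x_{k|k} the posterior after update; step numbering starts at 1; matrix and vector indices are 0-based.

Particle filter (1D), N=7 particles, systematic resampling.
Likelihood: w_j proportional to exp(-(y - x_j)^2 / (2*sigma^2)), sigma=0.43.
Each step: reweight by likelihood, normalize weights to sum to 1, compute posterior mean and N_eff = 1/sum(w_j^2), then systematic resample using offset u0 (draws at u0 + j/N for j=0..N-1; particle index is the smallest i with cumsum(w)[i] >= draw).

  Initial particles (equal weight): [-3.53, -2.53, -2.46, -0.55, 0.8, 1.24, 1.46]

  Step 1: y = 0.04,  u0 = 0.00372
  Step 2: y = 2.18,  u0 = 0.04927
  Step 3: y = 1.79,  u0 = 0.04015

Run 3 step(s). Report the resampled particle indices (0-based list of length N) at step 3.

step 1: w=[0.0000, 0.0000, 0.0000, 0.6247, 0.3358, 0.0326, 0.0069]  mean=-0.0245  Neff=1.9836  idx=[3, 3, 3, 3, 3, 4, 4]
step 2: w=[0.0000, 0.0000, 0.0000, 0.0000, 0.0000, 0.5000, 0.5000]  mean=0.8000  Neff=2.0000  idx=[5, 5, 5, 5, 6, 6, 6]
step 3: w=[0.1429, 0.1429, 0.1429, 0.1429, 0.1429, 0.1429, 0.1429]  mean=0.8000  Neff=7.0000  idx=[0, 1, 2, 3, 4, 5, 6]

resampled_idx = [0, 1, 2, 3, 4, 5, 6]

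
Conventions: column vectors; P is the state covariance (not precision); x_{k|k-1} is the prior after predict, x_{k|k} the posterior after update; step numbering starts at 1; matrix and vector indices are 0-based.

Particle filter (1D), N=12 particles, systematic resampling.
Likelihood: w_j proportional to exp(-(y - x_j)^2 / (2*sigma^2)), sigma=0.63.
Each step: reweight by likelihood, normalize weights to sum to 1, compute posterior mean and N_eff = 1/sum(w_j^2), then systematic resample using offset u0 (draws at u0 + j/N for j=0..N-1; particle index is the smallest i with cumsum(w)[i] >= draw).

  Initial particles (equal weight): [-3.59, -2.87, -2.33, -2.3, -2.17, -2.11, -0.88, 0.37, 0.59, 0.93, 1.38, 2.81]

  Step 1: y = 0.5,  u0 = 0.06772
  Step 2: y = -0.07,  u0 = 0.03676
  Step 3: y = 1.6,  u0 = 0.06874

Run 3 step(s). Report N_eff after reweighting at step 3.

N_eff = 9.0641

step 1: w=[0.0000, 0.0000, 0.0000, 0.0000, 0.0000, 0.0001, 0.0281, 0.3030, 0.3064, 0.2452, 0.1167, 0.0004]  mean=0.6581  Neff=3.8421  idx=[7, 7, 7, 7, 8, 8, 8, 9, 9, 9, 10, 10]
step 2: w=[0.1337, 0.1337, 0.1337, 0.1337, 0.0986, 0.0986, 0.0986, 0.0484, 0.0484, 0.0484, 0.0121, 0.0121]  mean=0.5408  Neff=9.2594  idx=[0, 0, 1, 2, 2, 3, 4, 4, 5, 6, 7, 9]
step 3: w=[0.0474, 0.0474, 0.0474, 0.0474, 0.0474, 0.0474, 0.0882, 0.0882, 0.0882, 0.0882, 0.1812, 0.1812]  mean=0.6506  Neff=9.0641  idx=[1, 3, 4, 6, 7, 8, 9, 10, 10, 10, 11, 11]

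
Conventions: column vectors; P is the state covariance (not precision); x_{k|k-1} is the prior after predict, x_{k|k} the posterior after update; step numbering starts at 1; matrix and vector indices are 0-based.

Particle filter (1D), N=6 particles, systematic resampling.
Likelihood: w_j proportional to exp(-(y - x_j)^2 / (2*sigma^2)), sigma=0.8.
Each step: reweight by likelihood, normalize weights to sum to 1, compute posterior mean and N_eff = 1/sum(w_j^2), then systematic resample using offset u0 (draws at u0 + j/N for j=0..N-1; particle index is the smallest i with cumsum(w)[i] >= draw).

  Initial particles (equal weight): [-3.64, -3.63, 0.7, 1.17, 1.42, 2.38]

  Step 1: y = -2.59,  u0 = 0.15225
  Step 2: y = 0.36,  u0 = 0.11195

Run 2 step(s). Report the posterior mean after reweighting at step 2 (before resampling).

post_mean = -3.6348

step 1: w=[0.4958, 0.5039, 0.0002, 0.0000, 0.0000, 0.0000]  mean=-3.6338  Neff=2.0010  idx=[0, 0, 0, 1, 1, 1]
step 2: w=[0.1615, 0.1615, 0.1615, 0.1719, 0.1719, 0.1719]  mean=-3.6348  Neff=5.9942  idx=[0, 1, 2, 3, 4, 5]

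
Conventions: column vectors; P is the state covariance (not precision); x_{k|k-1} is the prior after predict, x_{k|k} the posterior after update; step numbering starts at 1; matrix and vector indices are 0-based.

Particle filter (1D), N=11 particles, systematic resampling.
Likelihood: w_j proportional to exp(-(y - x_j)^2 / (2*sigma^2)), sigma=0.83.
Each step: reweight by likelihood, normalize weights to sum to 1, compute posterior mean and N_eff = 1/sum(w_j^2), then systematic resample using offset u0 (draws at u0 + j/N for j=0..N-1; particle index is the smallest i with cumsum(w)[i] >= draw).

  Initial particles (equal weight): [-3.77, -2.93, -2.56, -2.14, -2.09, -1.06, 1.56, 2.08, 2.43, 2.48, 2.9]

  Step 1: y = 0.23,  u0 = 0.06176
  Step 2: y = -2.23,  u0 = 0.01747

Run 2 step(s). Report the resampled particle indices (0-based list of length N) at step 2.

resampled_idx = [0, 0, 0, 1, 1, 2, 2, 3, 3, 4, 4]

step 1: w=[0.0000, 0.0009, 0.0046, 0.0223, 0.0264, 0.3925, 0.3638, 0.1095, 0.0392, 0.0333, 0.0074]  mean=0.4611  Neff=3.3078  idx=[5, 5, 5, 5, 5, 6, 6, 6, 6, 7, 9]
step 2: w=[0.2000, 0.2000, 0.2000, 0.2000, 0.2000, 0.0000, 0.0000, 0.0000, 0.0000, 0.0000, 0.0000]  mean=-1.0598  Neff=5.0006  idx=[0, 0, 0, 1, 1, 2, 2, 3, 3, 4, 4]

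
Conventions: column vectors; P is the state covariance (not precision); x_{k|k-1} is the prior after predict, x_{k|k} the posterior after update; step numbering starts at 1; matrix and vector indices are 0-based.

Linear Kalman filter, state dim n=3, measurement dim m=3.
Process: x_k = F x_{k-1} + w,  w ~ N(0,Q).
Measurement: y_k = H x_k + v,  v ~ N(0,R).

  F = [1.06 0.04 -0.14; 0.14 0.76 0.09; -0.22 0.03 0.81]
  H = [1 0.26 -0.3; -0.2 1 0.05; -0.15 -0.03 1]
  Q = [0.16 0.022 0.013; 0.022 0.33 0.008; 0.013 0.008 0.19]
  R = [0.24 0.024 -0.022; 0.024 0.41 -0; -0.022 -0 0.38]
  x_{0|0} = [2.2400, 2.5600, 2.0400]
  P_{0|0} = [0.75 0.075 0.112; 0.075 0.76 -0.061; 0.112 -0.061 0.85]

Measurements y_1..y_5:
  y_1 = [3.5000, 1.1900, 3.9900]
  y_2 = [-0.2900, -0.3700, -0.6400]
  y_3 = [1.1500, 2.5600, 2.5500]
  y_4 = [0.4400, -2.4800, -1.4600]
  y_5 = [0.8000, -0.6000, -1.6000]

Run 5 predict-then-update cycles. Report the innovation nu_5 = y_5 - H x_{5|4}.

innov = [-0.1248, -0.1397, -1.2262]

step 1: x^-=[2.1912, 2.4428, 1.2364]  P^-=[0.9944 0.2213 -0.1578; 0.2213 0.8010 0.0247; -0.1578 0.0247 0.7408]  S=[1.5611 0.2076 -0.5731; 0.2076 1.1697 0.0684; -0.5731 0.0684 1.1917]  K=[0.7620 -0.1293 0.1108; 0.2021 0.6101 0.0349; -0.0133 0.0452 0.6318]  nu=[1.0446, -0.8764, 3.1556]  x^+=[3.4501, 2.2294, 3.1766]  P^+=[0.1933 0.0012 0.0544; 0.0012 0.2544 0.0166; 0.0544 0.0166 0.2490]
step 2: x^-=[3.3016, 2.4633, 1.8809]  P^-=[0.3663 0.0587 -0.0112; 0.0587 0.4867 0.0412; -0.0112 0.0412 0.3444]  S=[0.7010 0.1147 -0.1887; 0.1147 0.8930 0.0486; -0.1887 0.0486 0.7345]  K=[0.5817 -0.0951 0.0633; 0.1725 0.5101 0.0348; -0.0325 0.0471 0.4580]  nu=[-3.6677, -2.2670, -1.9518]  x^+=[1.2600, 0.6064, 0.9991]  P^+=[0.1453 0.0024 0.0331; 0.0024 0.2129 0.0162; 0.0331 0.0162 0.1802]
step 3: x^-=[1.2200, 0.7272, 0.5503]  P^-=[0.3173 0.0505 -0.0111; 0.0505 0.4608 0.0342; -0.0111 0.0342 0.3044]  S=[0.6434 0.1127 -0.1704; 0.1127 0.8677 0.0401; -0.1704 0.0401 0.6937]  K=[0.5484 -0.0892 0.0531; 0.1699 0.4979 0.0314; -0.0401 0.0450 0.4273]  nu=[-0.0939, 2.0493, 2.2045]  x^+=[1.1027, 1.8008, 1.5883]  P^+=[0.1363 0.0024 0.0286; 0.0024 0.2080 0.0148; 0.0286 0.0148 0.1680]
step 4: x^-=[1.0185, 1.6660, 1.0979]  P^-=[0.3083 0.0490 -0.0117; 0.0490 0.4574 0.0322; -0.0117 0.0322 0.2975]  S=[0.6334 0.1128 -0.1679; 0.1128 0.8643 0.0379; -0.1679 0.0379 0.6868]  K=[0.5415 -0.0882 0.0508; 0.1696 0.4963 0.0303; -0.0422 0.0442 0.4215]  nu=[-0.6823, -3.9972, -2.3552]  x^+=[0.8817, -0.5048, -0.0427]  P^+=[0.1344 0.0024 0.0276; 0.0024 0.2073 0.0144; 0.0276 0.0144 0.1657]
step 5: x^-=[0.9204, -0.2640, -0.2437]  P^-=[0.3064 0.0487 -0.0118; 0.0487 0.4569 0.0317; -0.0118 0.0317 0.2962]  S=[0.6314 0.1128 -0.1676; 0.1128 0.8638 0.0374; -0.1676 0.0374 0.6856]  K=[0.5400 -0.0880 0.0504; 0.1695 0.4960 0.0300; -0.0427 0.0440 0.4204]  nu=[-0.1248, -0.1397, -1.2262]  x^+=[0.8035, -0.3913, -0.7600]  P^+=[0.1340 0.0023 0.0274; 0.0023 0.2072 0.0142; 0.0274 0.0142 0.1652]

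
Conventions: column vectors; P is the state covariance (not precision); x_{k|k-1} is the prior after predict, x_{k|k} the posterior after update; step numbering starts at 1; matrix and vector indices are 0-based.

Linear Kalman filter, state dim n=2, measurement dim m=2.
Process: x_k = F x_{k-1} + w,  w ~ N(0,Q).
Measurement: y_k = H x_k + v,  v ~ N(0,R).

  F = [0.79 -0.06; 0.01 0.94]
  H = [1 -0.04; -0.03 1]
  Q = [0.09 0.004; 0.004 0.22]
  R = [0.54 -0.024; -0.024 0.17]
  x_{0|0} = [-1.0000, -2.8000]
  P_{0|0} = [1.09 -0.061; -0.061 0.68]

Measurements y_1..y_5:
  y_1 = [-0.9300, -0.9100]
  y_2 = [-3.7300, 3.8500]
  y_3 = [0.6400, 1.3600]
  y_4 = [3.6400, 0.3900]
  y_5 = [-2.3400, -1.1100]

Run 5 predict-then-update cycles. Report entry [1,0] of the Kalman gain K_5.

K[1,0] = 0.0198

step 1: x^-=[-0.6220, -2.6420]  P^-=[0.7785 -0.0710; -0.0710 0.8198]  S=[1.3255 -0.1512; -0.1512 0.9948]  K=[0.5889 -0.0053; 0.0162 0.8287]  nu=[-0.4137, 1.7133]  x^+=[-0.8747, -1.2288]  P^+=[0.3179 -0.0055; -0.0055 0.1403]
step 2: x^-=[-0.6173, -1.1638]  P^-=[0.2894 -0.0055; -0.0055 0.3439]  S=[0.8304 -0.0519; -0.0519 0.5145]  K=[0.3493 0.0077; 0.0188 0.6707]  nu=[-3.1592, 4.9953]  x^+=[-1.6822, 2.1270]  P^+=[0.1884 -0.0014; -0.0014 0.1135]
step 3: x^-=[-1.4566, 1.9826]  P^-=[0.2081 -0.0020; -0.0020 0.3203]  S=[0.7488 -0.0450; -0.0450 0.4906]  K=[0.2786 0.0088; 0.0196 0.6548]  nu=[2.1759, -0.6663]  x^+=[-0.8563, 1.5890]  P^+=[0.1502 -0.0007; -0.0007 0.1108]
step 4: x^-=[-0.7718, 1.4851]  P^-=[0.1842 -0.0016; -0.0016 0.3179]  S=[0.7248 -0.0438; -0.0438 0.4882]  K=[0.2547 0.0083; 0.0198 0.6531]  nu=[4.4713, -1.1183]  x^+=[0.3577, 0.8432]  P^+=[0.1373 -0.0006; -0.0006 0.1105]
step 5: x^-=[0.2320, 0.7961]  P^-=[0.1762 -0.0016; -0.0016 0.3177]  S=[0.7168 -0.0436; -0.0436 0.4879]  K=[0.2463 0.0079; 0.0198 0.6529]  nu=[-2.5402, -1.8992]  x^+=[-0.4088, -0.4941]  P^+=[0.1328 -0.0006; -0.0006 0.1105]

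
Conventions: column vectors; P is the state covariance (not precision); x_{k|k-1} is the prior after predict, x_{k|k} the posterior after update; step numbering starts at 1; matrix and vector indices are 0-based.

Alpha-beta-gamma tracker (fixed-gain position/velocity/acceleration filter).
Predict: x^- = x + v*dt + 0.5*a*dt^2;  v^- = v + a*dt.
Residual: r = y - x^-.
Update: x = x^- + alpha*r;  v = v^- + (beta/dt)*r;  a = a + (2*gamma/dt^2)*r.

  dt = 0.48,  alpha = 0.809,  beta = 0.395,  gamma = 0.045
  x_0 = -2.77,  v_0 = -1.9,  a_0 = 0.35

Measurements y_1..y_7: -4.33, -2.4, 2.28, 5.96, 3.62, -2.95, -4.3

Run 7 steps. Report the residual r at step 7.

resid = -1.5943

step 1: x_pred=-3.6417  r=-0.6883  x^+=-4.1985  v^+=-2.2984  a^+=0.0811
step 2: x_pred=-5.2924  r=2.8924  x^+=-2.9525  v^+=0.1207  a^+=1.2110
step 3: x_pred=-2.7550  r=5.0350  x^+=1.3183  v^+=4.8454  a^+=3.1778
step 4: x_pred=4.0102  r=1.9498  x^+=5.5876  v^+=7.9753  a^+=3.9394
step 5: x_pred=9.8695  r=-6.2495  x^+=4.8137  v^+=4.7233  a^+=1.4982
step 6: x_pred=7.2535  r=-10.2035  x^+=-1.0011  v^+=-2.9541  a^+=-2.4875
step 7: x_pred=-2.7057  r=-1.5943  x^+=-3.9955  v^+=-5.4601  a^+=-3.1103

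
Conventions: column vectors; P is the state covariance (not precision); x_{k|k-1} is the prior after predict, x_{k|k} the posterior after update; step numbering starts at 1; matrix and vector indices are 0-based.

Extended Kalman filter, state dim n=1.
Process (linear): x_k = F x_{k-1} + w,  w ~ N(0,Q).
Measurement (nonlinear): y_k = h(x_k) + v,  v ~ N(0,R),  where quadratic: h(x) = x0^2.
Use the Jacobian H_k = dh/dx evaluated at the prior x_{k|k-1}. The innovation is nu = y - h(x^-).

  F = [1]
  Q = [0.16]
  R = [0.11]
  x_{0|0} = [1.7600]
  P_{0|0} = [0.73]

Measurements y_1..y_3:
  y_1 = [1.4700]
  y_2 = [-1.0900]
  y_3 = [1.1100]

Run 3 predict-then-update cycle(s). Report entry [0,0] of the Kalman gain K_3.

step 1: x^-=[1.7600]  P^-=[0.8900]  H_jac=[3.5200]  S=[11.1375]  K=[0.2813]  nu=[-1.6276]  x^+=[1.3022]  P^+=[0.0088]
step 2: x^-=[1.3022]  P^-=[0.1688]  H_jac=[2.6044]  S=[1.2549]  K=[0.3503]  nu=[-2.7857]  x^+=[0.3263]  P^+=[0.0148]
step 3: x^-=[0.3263]  P^-=[0.1748]  H_jac=[0.6526]  S=[0.1845]  K=[0.6185]  nu=[1.0035]  x^+=[0.9470]  P^+=[0.1042]

K[0,0] = 0.6185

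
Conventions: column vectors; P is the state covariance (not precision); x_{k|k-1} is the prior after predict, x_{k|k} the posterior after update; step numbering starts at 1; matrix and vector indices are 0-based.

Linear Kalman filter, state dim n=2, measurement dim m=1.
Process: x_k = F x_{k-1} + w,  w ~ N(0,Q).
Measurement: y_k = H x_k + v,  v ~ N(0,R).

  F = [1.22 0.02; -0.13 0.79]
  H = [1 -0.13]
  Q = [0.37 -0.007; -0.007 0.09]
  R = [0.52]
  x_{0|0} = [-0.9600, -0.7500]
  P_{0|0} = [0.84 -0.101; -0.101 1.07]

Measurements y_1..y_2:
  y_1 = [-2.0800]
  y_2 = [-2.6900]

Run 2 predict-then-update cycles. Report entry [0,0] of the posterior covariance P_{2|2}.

P_post[0,0] = 0.3380

step 1: x^-=[-1.1862, -0.4677]  P^-=[1.6158 -0.2204; -0.2204 0.7927]  S=[2.2065]  K=[0.7453; -0.1466]  nu=[-0.9546]  x^+=[-1.8976, -0.3278]  P^+=[0.3902 0.0207; 0.0207 0.7453]
step 2: x^-=[-2.3217, -0.0122]  P^-=[0.9521 -0.0373; -0.0373 0.5575]  S=[1.4912]  K=[0.6417; -0.0736]  nu=[-0.3699]  x^+=[-2.5591, 0.0150]  P^+=[0.3380 0.0332; 0.0332 0.5494]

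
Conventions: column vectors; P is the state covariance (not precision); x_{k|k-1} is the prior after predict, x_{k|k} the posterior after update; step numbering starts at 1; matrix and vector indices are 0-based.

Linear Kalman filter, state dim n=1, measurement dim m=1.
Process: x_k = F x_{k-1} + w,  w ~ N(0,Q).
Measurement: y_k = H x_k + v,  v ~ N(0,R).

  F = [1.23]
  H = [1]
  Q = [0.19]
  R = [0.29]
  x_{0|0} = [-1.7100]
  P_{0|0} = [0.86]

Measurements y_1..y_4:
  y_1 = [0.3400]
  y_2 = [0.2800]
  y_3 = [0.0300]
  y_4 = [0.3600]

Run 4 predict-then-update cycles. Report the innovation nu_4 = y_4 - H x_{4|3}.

step 1: x^-=[-2.1033]  P^-=[1.4911]  S=[1.7811]  K=[0.8372]  nu=[2.4433]  x^+=[-0.0578]  P^+=[0.2428]
step 2: x^-=[-0.0711]  P^-=[0.5573]  S=[0.8473]  K=[0.6577]  nu=[0.3511]  x^+=[0.1598]  P^+=[0.1907]
step 3: x^-=[0.1966]  P^-=[0.4786]  S=[0.7686]  K=[0.6227]  nu=[-0.1666]  x^+=[0.0929]  P^+=[0.1806]
step 4: x^-=[0.1142]  P^-=[0.4632]  S=[0.7532]  K=[0.6150]  nu=[0.2458]  x^+=[0.2654]  P^+=[0.1783]

innov = [0.2458]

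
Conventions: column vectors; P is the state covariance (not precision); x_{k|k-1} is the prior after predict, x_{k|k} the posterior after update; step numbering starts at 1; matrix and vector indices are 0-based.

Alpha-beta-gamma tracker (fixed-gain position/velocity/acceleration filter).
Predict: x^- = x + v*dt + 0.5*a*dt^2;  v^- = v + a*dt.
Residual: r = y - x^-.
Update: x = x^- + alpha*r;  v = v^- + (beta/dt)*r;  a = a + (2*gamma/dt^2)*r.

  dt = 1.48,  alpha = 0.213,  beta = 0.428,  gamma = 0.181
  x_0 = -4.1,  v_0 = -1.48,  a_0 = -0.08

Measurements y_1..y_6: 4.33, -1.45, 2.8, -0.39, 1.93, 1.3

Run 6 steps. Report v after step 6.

step 1: x_pred=-6.3780  r=10.7080  x^+=-4.0972  v^+=1.4982  a^+=1.6897
step 2: x_pred=-0.0293  r=-1.4207  x^+=-0.3319  v^+=3.5881  a^+=1.4549
step 3: x_pred=6.5719  r=-3.7719  x^+=5.7685  v^+=4.6505  a^+=0.8315
step 4: x_pred=13.5619  r=-13.9519  x^+=10.5902  v^+=1.8464  a^+=-1.4743
step 5: x_pred=11.7083  r=-9.7783  x^+=9.6255  v^+=-3.1633  a^+=-3.0903
step 6: x_pred=1.5593  r=-0.2593  x^+=1.5041  v^+=-7.8119  a^+=-3.1332

v_post = -7.8119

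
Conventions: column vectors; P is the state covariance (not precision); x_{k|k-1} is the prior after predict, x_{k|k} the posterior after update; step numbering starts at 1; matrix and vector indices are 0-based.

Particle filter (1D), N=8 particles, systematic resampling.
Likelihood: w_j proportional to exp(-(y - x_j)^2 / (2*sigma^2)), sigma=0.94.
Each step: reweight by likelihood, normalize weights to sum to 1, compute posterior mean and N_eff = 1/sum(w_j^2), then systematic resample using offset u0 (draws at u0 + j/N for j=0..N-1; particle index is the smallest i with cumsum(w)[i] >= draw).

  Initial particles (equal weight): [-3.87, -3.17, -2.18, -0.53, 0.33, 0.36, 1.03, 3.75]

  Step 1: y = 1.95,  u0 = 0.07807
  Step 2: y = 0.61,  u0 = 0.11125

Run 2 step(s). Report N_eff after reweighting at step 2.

N_eff = 7.0015

step 1: w=[0.0000, 0.0000, 0.0001, 0.0241, 0.1775, 0.1875, 0.4855, 0.1253]  mean=1.0831  Neff=3.1381  idx=[4, 5, 5, 6, 6, 6, 6, 7]
step 2: w=[0.1469, 0.1483, 0.1483, 0.1390, 0.1390, 0.1390, 0.1390, 0.0006]  mean=0.7301  Neff=7.0015  idx=[0, 1, 2, 3, 4, 5, 6, 6]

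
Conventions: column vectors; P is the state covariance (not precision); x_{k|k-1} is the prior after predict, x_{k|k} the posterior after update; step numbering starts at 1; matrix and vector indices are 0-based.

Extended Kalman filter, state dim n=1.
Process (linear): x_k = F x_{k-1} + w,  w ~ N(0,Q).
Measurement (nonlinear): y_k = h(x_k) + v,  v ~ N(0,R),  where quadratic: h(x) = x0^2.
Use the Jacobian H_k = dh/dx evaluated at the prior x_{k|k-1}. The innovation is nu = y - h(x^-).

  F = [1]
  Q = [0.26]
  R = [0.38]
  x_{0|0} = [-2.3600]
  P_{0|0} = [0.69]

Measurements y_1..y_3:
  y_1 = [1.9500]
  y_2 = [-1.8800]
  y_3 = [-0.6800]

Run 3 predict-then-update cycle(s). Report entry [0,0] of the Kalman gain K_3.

K[0,0] = -0.4054

step 1: x^-=[-2.3600]  P^-=[0.9500]  H_jac=[-4.7200]  S=[21.5445]  K=[-0.2081]  nu=[-3.6196]  x^+=[-1.6067]  P^+=[0.0168]
step 2: x^-=[-1.6067]  P^-=[0.2768]  H_jac=[-3.2133]  S=[3.2376]  K=[-0.2747]  nu=[-4.4614]  x^+=[-0.3812]  P^+=[0.0325]
step 3: x^-=[-0.3812]  P^-=[0.2925]  H_jac=[-0.7624]  S=[0.5500]  K=[-0.4054]  nu=[-0.8253]  x^+=[-0.0466]  P^+=[0.2021]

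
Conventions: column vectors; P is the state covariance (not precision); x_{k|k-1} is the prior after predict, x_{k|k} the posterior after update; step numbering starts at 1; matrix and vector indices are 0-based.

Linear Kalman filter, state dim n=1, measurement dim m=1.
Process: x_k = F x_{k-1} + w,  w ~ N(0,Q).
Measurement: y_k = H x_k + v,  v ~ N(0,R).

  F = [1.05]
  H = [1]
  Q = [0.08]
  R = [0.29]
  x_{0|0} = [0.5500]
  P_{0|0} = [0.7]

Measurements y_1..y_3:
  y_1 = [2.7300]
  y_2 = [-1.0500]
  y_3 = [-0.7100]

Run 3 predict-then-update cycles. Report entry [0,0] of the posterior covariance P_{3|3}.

P_post[0,0] = 0.1335

step 1: x^-=[0.5775]  P^-=[0.8518]  S=[1.1418]  K=[0.7460]  nu=[2.1525]  x^+=[2.1833]  P^+=[0.2163]
step 2: x^-=[2.2924]  P^-=[0.3185]  S=[0.6085]  K=[0.5234]  nu=[-3.3424]  x^+=[0.5429]  P^+=[0.1518]
step 3: x^-=[0.5700]  P^-=[0.2474]  S=[0.5374]  K=[0.4603]  nu=[-1.2800]  x^+=[-0.0192]  P^+=[0.1335]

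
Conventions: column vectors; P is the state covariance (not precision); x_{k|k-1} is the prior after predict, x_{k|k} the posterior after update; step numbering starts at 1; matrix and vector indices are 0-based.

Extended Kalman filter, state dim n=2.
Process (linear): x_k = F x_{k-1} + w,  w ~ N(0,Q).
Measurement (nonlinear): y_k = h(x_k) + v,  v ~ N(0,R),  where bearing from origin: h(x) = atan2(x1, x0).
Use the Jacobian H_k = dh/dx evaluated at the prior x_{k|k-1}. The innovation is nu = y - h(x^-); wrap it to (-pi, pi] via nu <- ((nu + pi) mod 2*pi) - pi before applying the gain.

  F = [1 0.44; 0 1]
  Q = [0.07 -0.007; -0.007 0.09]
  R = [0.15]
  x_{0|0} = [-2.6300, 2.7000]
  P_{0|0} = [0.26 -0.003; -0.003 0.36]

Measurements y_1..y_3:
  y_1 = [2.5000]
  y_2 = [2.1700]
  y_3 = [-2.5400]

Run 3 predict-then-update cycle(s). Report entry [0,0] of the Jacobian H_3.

H_jac[0,0] = -0.4401

step 1: x^-=[-1.4420, 2.7000]  P^-=[0.3971 0.1484; 0.1484 0.4500]  H_jac=[-0.2882 -0.1539]  S=[0.2068]  K=[-0.6637; -0.5417]  nu=[0.4387]  x^+=[-1.7332, 2.4624]  P^+=[0.3059 0.0740; 0.0740 0.3893]
step 2: x^-=[-0.6497, 2.4624]  P^-=[0.5165 0.2383; 0.2383 0.4793]  H_jac=[-0.3797 -0.1002]  S=[0.2474]  K=[-0.8892; -0.5599]  nu=[0.3412]  x^+=[-0.9531, 2.2713]  P^+=[0.3209 0.1152; 0.1152 0.4018]
step 3: x^-=[0.0463, 2.2713]  P^-=[0.5700 0.2850; 0.2850 0.4918]  H_jac=[-0.4401 0.0090]  S=[0.2582]  K=[-0.9617; -0.4686]  nu=[2.1928]  x^+=[-2.0626, 1.2437]  P^+=[0.3312 0.1686; 0.1686 0.4351]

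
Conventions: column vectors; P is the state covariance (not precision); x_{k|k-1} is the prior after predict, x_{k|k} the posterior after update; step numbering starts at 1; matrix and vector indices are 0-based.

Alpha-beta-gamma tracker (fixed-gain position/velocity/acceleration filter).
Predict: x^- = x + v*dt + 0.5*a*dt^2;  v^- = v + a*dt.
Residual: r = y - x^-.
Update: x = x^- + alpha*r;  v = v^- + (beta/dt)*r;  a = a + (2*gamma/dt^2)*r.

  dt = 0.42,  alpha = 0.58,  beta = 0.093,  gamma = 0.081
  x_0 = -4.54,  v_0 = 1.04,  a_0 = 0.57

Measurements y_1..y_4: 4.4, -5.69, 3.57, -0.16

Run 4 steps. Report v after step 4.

step 1: x_pred=-4.0529  r=8.4529  x^+=0.8498  v^+=3.1511  a^+=8.3329
step 2: x_pred=2.9082  r=-8.5982  x^+=-2.0788  v^+=4.7470  a^+=0.4366
step 3: x_pred=-0.0465  r=3.6165  x^+=2.0511  v^+=5.7312  a^+=3.7578
step 4: x_pred=4.7896  r=-4.9496  x^+=1.9188  v^+=6.2135  a^+=-0.7877

v_post = 6.2135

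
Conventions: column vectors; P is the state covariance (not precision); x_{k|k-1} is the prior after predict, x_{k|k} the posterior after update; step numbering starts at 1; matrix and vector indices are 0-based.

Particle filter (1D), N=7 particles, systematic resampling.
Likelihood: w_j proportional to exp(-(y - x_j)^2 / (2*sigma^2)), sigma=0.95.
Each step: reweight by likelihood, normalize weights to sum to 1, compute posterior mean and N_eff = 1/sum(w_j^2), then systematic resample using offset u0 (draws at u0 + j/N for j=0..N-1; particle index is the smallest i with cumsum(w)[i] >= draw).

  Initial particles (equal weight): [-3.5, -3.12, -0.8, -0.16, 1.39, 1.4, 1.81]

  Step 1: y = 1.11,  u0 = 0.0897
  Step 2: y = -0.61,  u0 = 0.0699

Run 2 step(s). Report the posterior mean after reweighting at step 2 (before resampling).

step 1: w=[0.0000, 0.0000, 0.0412, 0.1272, 0.2977, 0.2968, 0.2370]  mean=1.2050  Neff=3.9873  idx=[3, 4, 4, 5, 5, 6, 6]
step 2: w=[0.6370, 0.0777, 0.0777, 0.0760, 0.0760, 0.0278, 0.0278]  mean=0.4275  Neff=2.3203  idx=[0, 0, 0, 0, 1, 2, 4]

post_mean = 0.4275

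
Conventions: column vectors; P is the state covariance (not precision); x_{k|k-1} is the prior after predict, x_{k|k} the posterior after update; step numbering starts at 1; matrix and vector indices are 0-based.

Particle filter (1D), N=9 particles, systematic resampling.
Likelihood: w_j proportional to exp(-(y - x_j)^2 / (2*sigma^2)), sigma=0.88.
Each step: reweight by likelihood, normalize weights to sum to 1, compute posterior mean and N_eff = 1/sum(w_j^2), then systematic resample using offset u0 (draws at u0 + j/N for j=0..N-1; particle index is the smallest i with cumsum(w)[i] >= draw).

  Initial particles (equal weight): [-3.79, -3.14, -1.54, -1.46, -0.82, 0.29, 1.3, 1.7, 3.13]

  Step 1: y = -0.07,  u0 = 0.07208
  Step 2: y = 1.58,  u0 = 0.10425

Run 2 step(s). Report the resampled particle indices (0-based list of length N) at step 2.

step 1: w=[0.0001, 0.0009, 0.0959, 0.1112, 0.2692, 0.3559, 0.1152, 0.0512, 0.0005]  mean=-0.1920  Neff=4.2268  idx=[2, 3, 4, 4, 5, 5, 5, 6, 7]
step 2: w=[0.0006, 0.0008, 0.0080, 0.0080, 0.1131, 0.1131, 0.1131, 0.3149, 0.3282]  mean=1.0504  Neff=4.0750  idx=[4, 5, 6, 7, 7, 7, 8, 8, 8]

resampled_idx = [4, 5, 6, 7, 7, 7, 8, 8, 8]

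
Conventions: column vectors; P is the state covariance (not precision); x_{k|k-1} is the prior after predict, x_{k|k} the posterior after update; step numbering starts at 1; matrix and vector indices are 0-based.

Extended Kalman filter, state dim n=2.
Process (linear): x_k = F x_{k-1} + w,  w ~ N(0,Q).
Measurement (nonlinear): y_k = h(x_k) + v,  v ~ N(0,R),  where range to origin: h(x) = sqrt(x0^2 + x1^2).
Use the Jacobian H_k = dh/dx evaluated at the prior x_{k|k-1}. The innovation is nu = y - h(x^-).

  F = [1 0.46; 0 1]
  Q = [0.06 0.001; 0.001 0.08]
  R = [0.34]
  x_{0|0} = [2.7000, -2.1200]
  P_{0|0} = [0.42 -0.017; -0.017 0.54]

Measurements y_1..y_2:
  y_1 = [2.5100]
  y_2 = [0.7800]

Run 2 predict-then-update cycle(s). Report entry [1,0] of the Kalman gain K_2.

K[1,0] = -0.5531

step 1: x^-=[1.7248, -2.1200]  P^-=[0.5786 0.2324; 0.2324 0.6200]  H_jac=[0.6311 -0.7757]  S=[0.7160]  K=[0.2582; -0.4669]  nu=[-0.2230]  x^+=[1.6672, -2.0159]  P^+=[0.5309 0.3187; 0.3187 0.4639]
step 2: x^-=[0.7399, -2.0159]  P^-=[0.9823 0.5331; 0.5331 0.5439]  H_jac=[0.3446 -0.9388]  S=[0.5911]  K=[-0.2741; -0.5531]  nu=[-1.3674]  x^+=[1.1147, -1.2596]  P^+=[0.9379 0.4435; 0.4435 0.3631]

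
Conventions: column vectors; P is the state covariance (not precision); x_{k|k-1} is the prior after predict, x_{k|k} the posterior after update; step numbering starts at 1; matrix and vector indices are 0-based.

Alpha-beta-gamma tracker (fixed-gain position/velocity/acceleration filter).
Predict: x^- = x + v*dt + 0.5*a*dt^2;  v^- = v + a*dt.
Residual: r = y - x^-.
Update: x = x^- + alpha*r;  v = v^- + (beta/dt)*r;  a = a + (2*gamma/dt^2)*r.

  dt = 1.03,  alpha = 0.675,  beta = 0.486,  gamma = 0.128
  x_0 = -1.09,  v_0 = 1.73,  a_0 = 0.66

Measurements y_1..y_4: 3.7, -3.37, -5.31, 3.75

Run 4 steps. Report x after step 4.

x_post = -0.3048

step 1: x_pred=1.0420  r=2.6580  x^+=2.8361  v^+=3.6640  a^+=1.3014
step 2: x_pred=7.3004  r=-10.6704  x^+=0.0979  v^+=-0.0304  a^+=-1.2734
step 3: x_pred=-0.6089  r=-4.7011  x^+=-3.7821  v^+=-3.5602  a^+=-2.4078
step 4: x_pred=-8.7263  r=12.4763  x^+=-0.3048  v^+=-0.1533  a^+=0.6028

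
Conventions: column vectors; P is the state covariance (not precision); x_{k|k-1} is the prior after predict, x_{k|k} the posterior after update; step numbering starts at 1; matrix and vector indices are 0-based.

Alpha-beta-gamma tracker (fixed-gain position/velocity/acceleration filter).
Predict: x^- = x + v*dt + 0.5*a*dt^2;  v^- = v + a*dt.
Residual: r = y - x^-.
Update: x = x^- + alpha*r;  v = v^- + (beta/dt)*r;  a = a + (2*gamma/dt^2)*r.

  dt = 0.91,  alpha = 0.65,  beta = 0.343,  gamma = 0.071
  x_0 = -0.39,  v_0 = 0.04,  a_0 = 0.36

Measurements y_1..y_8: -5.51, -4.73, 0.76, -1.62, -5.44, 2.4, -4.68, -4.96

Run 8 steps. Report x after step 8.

step 1: x_pred=-0.2045  r=-5.3055  x^+=-3.6531  v^+=-1.6321  a^+=-0.5498
step 2: x_pred=-5.3660  r=0.6360  x^+=-4.9526  v^+=-1.8927  a^+=-0.4407
step 3: x_pred=-6.8574  r=7.6174  x^+=-1.9061  v^+=0.5774  a^+=0.8655
step 4: x_pred=-1.0223  r=-0.5977  x^+=-1.4108  v^+=1.1397  a^+=0.7630
step 5: x_pred=-0.0577  r=-5.3823  x^+=-3.5562  v^+=-0.1946  a^+=-0.1599
step 6: x_pred=-3.7995  r=6.1995  x^+=0.2302  v^+=1.9966  a^+=0.9031
step 7: x_pred=2.4210  r=-7.1010  x^+=-2.1946  v^+=0.1419  a^+=-0.3145
step 8: x_pred=-2.1957  r=-2.7643  x^+=-3.9925  v^+=-1.1862  a^+=-0.7885

x_post = -3.9925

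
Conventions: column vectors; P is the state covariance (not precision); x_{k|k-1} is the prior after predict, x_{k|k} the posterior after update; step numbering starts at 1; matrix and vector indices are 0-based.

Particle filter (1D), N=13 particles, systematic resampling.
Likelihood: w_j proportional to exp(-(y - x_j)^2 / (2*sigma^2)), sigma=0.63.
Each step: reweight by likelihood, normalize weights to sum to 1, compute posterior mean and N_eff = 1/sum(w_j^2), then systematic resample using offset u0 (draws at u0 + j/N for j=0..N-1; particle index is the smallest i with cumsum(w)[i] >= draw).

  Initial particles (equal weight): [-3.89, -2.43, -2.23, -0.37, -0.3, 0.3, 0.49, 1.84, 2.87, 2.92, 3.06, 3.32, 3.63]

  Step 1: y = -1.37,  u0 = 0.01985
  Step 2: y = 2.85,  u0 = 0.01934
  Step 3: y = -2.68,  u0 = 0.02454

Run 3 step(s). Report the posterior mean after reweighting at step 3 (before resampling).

step 1: w=[0.0003, 0.2024, 0.3283, 0.2365, 0.1970, 0.0248, 0.0107, 0.0000, 0.0000, 0.0000, 0.0000, 0.0000, 0.0000]  mean=-1.3589  Neff=4.0946  idx=[1, 1, 1, 2, 2, 2, 2, 3, 3, 3, 4, 4, 4]
step 2: w=[0.0000, 0.0000, 0.0000, 0.0000, 0.0000, 0.0000, 0.0000, 0.1210, 0.1210, 0.1210, 0.2123, 0.2123, 0.2123]  mean=-0.3254  Neff=5.5818  idx=[7, 7, 8, 9, 9, 10, 10, 10, 11, 11, 12, 12, 12]
step 3: w=[0.0972, 0.0972, 0.0972, 0.0972, 0.0972, 0.0643, 0.0643, 0.0643, 0.0643, 0.0643, 0.0643, 0.0643, 0.0643]  mean=-0.3340  Neff=12.4600  idx=[0, 1, 1, 2, 3, 4, 5, 6, 7, 8, 9, 10, 12]

post_mean = -0.3340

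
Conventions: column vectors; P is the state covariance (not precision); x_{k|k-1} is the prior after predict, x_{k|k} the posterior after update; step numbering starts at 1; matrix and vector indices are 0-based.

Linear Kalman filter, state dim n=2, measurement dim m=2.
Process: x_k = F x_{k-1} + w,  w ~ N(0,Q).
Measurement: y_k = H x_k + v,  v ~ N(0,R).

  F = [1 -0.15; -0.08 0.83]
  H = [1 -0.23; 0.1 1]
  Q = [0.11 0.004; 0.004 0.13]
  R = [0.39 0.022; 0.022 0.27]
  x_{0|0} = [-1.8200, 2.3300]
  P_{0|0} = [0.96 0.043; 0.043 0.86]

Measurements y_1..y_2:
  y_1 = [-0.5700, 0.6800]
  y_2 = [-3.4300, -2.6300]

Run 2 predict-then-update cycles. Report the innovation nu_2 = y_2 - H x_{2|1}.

innov = [-2.2841, -3.4296]

step 1: x^-=[-2.1695, 2.0795]  P^-=[1.0765 -0.1437; -0.1437 0.7229]  S=[1.5708 -0.1770; -0.1770 0.9749]  K=[0.7168 0.0932; -0.1178 0.7054]  nu=[2.0778, -1.1825]  x^+=[-0.7903, 1.0005]  P^+=[0.2845 0.0125; 0.0125 0.1866]
step 2: x^-=[-0.9403, 0.8937]  P^-=[0.3949 -0.0315; -0.0315 0.2587]  S=[0.8131 -0.0288; -0.0288 0.5264]  K=[0.4961 0.0423; -0.0949 0.4803]  nu=[-2.2841, -3.4296]  x^+=[-2.2187, -0.5370]  P^+=[0.1951 0.0028; 0.0028 0.1273]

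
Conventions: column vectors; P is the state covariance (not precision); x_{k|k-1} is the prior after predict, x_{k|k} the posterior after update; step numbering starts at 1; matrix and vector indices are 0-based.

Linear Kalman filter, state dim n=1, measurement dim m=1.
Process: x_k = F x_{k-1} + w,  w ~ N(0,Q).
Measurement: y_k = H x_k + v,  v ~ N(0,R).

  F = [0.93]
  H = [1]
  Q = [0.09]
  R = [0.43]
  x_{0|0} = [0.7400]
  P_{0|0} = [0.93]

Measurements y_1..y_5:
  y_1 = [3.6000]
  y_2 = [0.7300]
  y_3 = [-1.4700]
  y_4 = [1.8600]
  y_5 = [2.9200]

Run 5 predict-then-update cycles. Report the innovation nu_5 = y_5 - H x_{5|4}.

innov = [2.0680]

step 1: x^-=[0.6882]  P^-=[0.8944]  S=[1.3244]  K=[0.6753]  nu=[2.9118]  x^+=[2.6546]  P^+=[0.2904]
step 2: x^-=[2.4688]  P^-=[0.3412]  S=[0.7712]  K=[0.4424]  nu=[-1.7388]  x^+=[1.6995]  P^+=[0.1902]
step 3: x^-=[1.5806]  P^-=[0.2545]  S=[0.6845]  K=[0.3718]  nu=[-3.0506]  x^+=[0.4463]  P^+=[0.1599]
step 4: x^-=[0.4150]  P^-=[0.2283]  S=[0.6583]  K=[0.3468]  nu=[1.4450]  x^+=[0.9161]  P^+=[0.1491]
step 5: x^-=[0.8520]  P^-=[0.2190]  S=[0.6490]  K=[0.3374]  nu=[2.0680]  x^+=[1.5498]  P^+=[0.1451]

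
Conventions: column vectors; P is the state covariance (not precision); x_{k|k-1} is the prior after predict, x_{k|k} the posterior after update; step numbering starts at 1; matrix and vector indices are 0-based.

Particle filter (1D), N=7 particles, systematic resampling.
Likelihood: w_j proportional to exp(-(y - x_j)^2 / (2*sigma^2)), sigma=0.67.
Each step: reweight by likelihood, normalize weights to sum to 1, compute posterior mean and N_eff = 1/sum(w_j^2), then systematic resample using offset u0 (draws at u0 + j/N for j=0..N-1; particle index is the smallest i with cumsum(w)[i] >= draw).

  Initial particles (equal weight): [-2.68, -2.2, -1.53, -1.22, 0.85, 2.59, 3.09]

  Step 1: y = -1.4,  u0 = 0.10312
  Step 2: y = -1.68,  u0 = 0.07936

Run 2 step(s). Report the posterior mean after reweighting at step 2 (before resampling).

step 1: w=[0.0620, 0.1885, 0.3773, 0.3708, 0.0014, 0.0000, 0.0000]  mean=-1.6094  Neff=3.1322  idx=[1, 1, 2, 2, 3, 3, 3]
step 2: w=[0.1276, 0.1276, 0.1681, 0.1681, 0.1362, 0.1362, 0.1362]  mean=-1.5743  Neff=6.9092  idx=[0, 1, 2, 3, 4, 5, 6]

post_mean = -1.5743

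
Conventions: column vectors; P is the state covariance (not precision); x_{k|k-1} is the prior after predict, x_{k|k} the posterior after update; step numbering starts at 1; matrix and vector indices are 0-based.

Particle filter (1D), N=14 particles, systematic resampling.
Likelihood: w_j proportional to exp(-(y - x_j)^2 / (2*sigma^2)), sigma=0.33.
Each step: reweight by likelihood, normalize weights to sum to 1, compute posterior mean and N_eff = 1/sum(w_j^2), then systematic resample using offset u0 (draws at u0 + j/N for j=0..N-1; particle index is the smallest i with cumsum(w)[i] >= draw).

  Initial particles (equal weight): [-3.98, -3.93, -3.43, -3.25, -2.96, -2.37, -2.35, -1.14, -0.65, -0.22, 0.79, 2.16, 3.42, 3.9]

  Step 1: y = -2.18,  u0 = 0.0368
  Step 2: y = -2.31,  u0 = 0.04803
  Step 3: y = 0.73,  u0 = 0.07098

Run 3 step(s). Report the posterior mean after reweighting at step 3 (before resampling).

step 1: w=[0.0000, 0.0000, 0.0004, 0.0029, 0.0341, 0.4714, 0.4873, 0.0039, 0.0000, 0.0000, 0.0000, 0.0000, 0.0000, 0.0000]  mean=-2.3786  Neff=2.1698  idx=[4, 5, 5, 5, 5, 5, 5, 6, 6, 6, 6, 6, 6, 6]
step 2: w=[0.0111, 0.0757, 0.0757, 0.0757, 0.0757, 0.0757, 0.0757, 0.0764, 0.0764, 0.0764, 0.0764, 0.0764, 0.0764, 0.0764]  mean=-2.3658  Neff=13.2706  idx=[1, 2, 3, 4, 5, 6, 7, 8, 9, 9, 10, 11, 12, 13]
step 3: w=[0.0497, 0.0497, 0.0497, 0.0497, 0.0497, 0.0497, 0.0877, 0.0877, 0.0877, 0.0877, 0.0877, 0.0877, 0.0877, 0.0877]  mean=-2.3560  Neff=13.0933  idx=[1, 2, 4, 5, 6, 7, 8, 9, 9, 10, 11, 12, 13, 13]

post_mean = -2.3560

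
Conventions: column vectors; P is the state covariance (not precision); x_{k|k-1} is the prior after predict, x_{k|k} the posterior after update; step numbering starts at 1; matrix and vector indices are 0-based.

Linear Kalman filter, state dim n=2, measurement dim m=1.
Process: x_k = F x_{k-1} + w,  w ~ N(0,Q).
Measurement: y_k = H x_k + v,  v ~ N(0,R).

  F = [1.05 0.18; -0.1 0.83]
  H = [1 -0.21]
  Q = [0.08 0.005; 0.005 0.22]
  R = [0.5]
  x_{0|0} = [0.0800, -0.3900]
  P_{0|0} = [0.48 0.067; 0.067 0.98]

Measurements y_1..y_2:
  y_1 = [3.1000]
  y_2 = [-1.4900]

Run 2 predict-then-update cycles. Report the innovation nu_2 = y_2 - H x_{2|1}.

step 1: x^-=[0.0138, -0.3317]  P^-=[0.6663 0.1582; 0.1582 0.8888]  S=[1.1390]  K=[0.5558; -0.0250]  nu=[3.0165]  x^+=[1.6903, -0.4070]  P^+=[0.3144 0.1740; 0.1740 0.8881]
step 2: x^-=[1.7016, -0.5069]  P^-=[0.5212 0.2532; 0.2532 0.8061]  S=[0.9504]  K=[0.4925; 0.0883]  nu=[-3.2980]  x^+=[0.0774, -0.7981]  P^+=[0.2907 0.2119; 0.2119 0.7987]

innov = [-3.2980]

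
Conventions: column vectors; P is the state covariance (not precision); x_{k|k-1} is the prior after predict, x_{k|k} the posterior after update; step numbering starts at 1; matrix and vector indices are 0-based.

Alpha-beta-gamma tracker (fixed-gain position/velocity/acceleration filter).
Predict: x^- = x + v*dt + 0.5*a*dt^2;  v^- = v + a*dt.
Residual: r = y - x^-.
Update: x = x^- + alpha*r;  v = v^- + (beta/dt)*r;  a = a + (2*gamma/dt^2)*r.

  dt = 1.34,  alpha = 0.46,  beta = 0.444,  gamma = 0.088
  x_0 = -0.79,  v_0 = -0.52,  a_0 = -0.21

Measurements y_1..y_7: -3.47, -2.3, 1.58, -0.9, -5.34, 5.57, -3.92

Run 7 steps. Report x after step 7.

x_post = 0.6428

step 1: x_pred=-1.6753  r=-1.7947  x^+=-2.5009  v^+=-1.3960  a^+=-0.3859
step 2: x_pred=-4.7181  r=2.4181  x^+=-3.6058  v^+=-1.1120  a^+=-0.1489
step 3: x_pred=-5.2295  r=6.8095  x^+=-2.0971  v^+=0.9448  a^+=0.5185
step 4: x_pred=-0.3655  r=-0.5345  x^+=-0.6114  v^+=1.4626  a^+=0.4662
step 5: x_pred=1.7669  r=-7.1069  x^+=-1.5022  v^+=-0.2676  a^+=-0.2304
step 6: x_pred=-2.0678  r=7.6378  x^+=1.4456  v^+=1.9543  a^+=0.5182
step 7: x_pred=4.5296  r=-8.4496  x^+=0.6428  v^+=-0.1510  a^+=-0.3100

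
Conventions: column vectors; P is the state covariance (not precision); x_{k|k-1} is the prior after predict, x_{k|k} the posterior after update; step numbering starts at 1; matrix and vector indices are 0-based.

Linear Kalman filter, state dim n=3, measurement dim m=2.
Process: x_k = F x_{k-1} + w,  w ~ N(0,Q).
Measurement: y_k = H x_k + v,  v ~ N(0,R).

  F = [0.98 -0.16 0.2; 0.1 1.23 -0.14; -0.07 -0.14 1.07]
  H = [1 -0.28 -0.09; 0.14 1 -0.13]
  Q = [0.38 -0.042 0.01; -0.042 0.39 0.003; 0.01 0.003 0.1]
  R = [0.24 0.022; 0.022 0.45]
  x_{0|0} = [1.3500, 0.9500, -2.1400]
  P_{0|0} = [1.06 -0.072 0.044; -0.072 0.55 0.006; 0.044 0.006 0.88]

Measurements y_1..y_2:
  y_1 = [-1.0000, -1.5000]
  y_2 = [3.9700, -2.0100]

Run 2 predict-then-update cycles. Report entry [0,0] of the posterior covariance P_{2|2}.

step 1: x^-=[0.7430, 1.6031, -2.5173]  P^-=[1.4867 -0.1602 0.1913; -0.1602 1.2289 -0.2106; 0.1913 -0.2106 1.1137]  S=[1.8768 -0.2708; -0.2708 1.7298]  K=[0.8275 0.1429; -0.1593 0.6884; 0.0538 -0.1815]  nu=[-1.5207, -3.5344]  x^+=[-1.0205, -0.5876, -1.9574]  P^+=[0.2303 0.0651 0.1141; 0.0651 0.3023 0.0395; 0.1141 0.0395 1.0460]
step 2: x^-=[-1.2976, -0.5508, -1.9407]  P^-=[0.6725 -0.0335 0.3268; -0.0335 0.8693 -0.1478; 0.3268 -0.1478 1.2769]  S=[0.9435 -0.1832; -0.1832 1.3712]  K=[0.7126 0.1084; -0.1584 0.6234; 0.2366 -0.1639]  nu=[4.9387, -1.5298]  x^+=[2.0558, -2.2867, -0.5216]  P^+=[0.2056 0.0585 0.1754; 0.0585 0.2766 0.0594; 0.1754 0.0594 1.1731]

P_post[0,0] = 0.2056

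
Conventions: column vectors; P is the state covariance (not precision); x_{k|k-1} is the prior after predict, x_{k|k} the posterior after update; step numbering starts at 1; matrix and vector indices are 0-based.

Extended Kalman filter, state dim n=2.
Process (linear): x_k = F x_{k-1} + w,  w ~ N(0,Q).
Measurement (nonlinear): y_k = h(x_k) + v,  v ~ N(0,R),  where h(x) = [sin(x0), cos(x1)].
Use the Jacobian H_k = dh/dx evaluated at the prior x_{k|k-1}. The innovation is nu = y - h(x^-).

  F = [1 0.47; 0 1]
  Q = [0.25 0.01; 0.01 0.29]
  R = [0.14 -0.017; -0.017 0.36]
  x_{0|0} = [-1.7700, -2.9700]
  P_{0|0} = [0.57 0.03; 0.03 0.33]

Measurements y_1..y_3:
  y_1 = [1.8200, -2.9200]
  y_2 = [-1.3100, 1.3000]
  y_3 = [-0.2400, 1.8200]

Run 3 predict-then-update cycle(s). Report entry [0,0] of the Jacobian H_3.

H_jac[0,0] = -0.8244

step 1: x^-=[-3.1659, -2.9700]  P^-=[0.9211 0.1951; 0.1951 0.6200]  H_jac=[-0.9997 0.0000; 0.0000 0.1708]  S=[1.0606 -0.0503; -0.0503 0.3781]  K=[-0.8696 -0.0276; -0.1717 0.2572]  nu=[1.7957, -1.9347]  x^+=[-4.6740, -3.7759]  P^+=[0.1213 0.0284; 0.0284 0.5593]
step 2: x^-=[-6.4487, -3.7759]  P^-=[0.5216 0.3013; 0.3013 0.8493]  H_jac=[0.9863 0.0000; 0.0000 -0.5926]  S=[0.6474 -0.1931; -0.1931 0.6582]  K=[0.7821 -0.0418; 0.2531 -0.6903]  nu=[-1.1453, 2.1055]  x^+=[-7.4324, -5.5192]  P^+=[0.1117 0.0478; 0.0478 0.4266]
step 3: x^-=[-10.0265, -5.5192]  P^-=[0.5009 0.2583; 0.2583 0.7166]  H_jac=[-0.8244 0.0000; 0.0000 -0.6918]  S=[0.4804 0.1303; 0.1303 0.7029]  K=[-0.8325 -0.0999; -0.2653 -0.6561]  nu=[-0.8060, 1.0979]  x^+=[-9.4652, -6.0257]  P^+=[0.1393 0.0315; 0.0315 0.3349]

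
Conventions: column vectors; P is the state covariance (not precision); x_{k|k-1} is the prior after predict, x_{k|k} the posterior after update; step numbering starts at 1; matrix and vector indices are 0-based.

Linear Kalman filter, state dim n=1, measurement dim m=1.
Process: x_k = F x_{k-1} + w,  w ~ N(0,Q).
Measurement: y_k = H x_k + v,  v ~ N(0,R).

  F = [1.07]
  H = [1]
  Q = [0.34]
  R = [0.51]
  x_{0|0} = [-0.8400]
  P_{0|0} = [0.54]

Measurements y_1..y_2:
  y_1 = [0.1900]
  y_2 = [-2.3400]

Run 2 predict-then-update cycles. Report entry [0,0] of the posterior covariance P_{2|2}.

P_post[0,0] = 0.2987

step 1: x^-=[-0.8988]  P^-=[0.9582]  S=[1.4682]  K=[0.6526]  nu=[1.0888]  x^+=[-0.1882]  P^+=[0.3328]
step 2: x^-=[-0.2014]  P^-=[0.7211]  S=[1.2311]  K=[0.5857]  nu=[-2.1386]  x^+=[-1.4540]  P^+=[0.2987]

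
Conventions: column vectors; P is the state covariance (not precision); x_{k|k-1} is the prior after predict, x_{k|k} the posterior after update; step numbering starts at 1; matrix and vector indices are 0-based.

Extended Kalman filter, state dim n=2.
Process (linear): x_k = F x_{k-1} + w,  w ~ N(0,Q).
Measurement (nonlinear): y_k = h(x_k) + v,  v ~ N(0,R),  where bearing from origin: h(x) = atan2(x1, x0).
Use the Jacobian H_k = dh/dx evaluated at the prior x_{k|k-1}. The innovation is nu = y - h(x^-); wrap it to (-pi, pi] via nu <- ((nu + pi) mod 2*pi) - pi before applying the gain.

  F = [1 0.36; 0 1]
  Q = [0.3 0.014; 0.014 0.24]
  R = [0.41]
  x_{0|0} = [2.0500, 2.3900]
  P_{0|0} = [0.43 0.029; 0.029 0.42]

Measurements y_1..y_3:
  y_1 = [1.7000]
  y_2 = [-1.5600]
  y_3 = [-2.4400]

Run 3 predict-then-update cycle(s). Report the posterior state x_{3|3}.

x_post = [4.9692, 1.2880]

step 1: x^-=[2.9104, 2.3900]  P^-=[0.8053 0.1942; 0.1942 0.6600]  H_jac=[-0.1685 0.2052]  S=[0.4472]  K=[-0.2143; 0.2297]  nu=[1.0125]  x^+=[2.6934, 2.6225]  P^+=[0.7848 0.2162; 0.2162 0.6364]
step 2: x^-=[3.6375, 2.6225]  P^-=[1.3229 0.4593; 0.4593 0.8764]  H_jac=[-0.1304 0.1809]  S=[0.4395]  K=[-0.2035; 0.2244]  nu=[-2.1847]  x^+=[4.0821, 2.1323]  P^+=[1.3047 0.4794; 0.4794 0.8543]
step 3: x^-=[4.8497, 2.1323]  P^-=[2.0606 0.8009; 0.8009 1.0943]  H_jac=[-0.0760 0.1728]  S=[0.4335]  K=[-0.0419; 0.2958]  nu=[-2.8542]  x^+=[4.9692, 1.2880]  P^+=[2.0598 0.8063; 0.8063 1.0563]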